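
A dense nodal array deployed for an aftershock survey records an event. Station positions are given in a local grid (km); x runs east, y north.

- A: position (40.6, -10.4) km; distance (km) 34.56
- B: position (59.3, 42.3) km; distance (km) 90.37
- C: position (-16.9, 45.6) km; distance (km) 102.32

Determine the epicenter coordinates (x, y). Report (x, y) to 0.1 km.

Circle about each station: (x − 40.6)² + (y + 10.4)² = 34.56²; (x − 59.3)² + (y − 42.3)² = 90.37²; (x + 16.9)² + (y − 45.6)² = 102.32².
Subtracting pairs of circle equations eliminates x²+y² and gives linear equations (the radical axes):
37.4 x + 105.4 y = -3423.08
-115.0 x + 112.0 y = -8666.54
Solving the 2×2 system: x ≈ 32.5, y ≈ -44.0 km.
Check against A (with the unrounded x, y): √((x − 40.6)²+(y + 10.4)²) = 34.57 ≈ 34.56 km. ✓

32.5 km east, -44.0 km north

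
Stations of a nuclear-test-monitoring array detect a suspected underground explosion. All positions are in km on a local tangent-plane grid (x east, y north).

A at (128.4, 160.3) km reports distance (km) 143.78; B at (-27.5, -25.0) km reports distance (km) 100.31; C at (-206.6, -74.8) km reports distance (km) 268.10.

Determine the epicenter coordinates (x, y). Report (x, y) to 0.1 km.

Circle about each station: (x − 128.4)² + (y − 160.3)² = 143.78²; (x + 27.5)² + (y + 25.0)² = 100.31²; (x + 206.6)² + (y + 74.8)² = 268.10².
Subtracting the A equation from the B and C equations removes the quadratic terms:
-311.8 x − 370.6 y = -30190.81
-670.0 x − 470.2 y = -45108.97
Solving the 2×2 system: x ≈ 24.8, y ≈ 60.6 km.

(24.8, 60.6)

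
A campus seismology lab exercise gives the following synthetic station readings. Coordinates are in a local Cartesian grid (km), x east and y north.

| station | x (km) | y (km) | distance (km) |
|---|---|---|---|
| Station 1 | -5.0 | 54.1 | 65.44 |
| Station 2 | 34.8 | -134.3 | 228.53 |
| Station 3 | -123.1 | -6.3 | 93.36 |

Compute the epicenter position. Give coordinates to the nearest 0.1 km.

Circle about each station: (x + 5.0)² + (y − 54.1)² = 65.44²; (x − 34.8)² + (y + 134.3)² = 228.53²; (x + 123.1)² + (y + 6.3)² = 93.36².
Subtracting the Station 1 equation from the Station 2 and Station 3 equations removes the quadratic terms:
79.6 x − 376.8 y = -31647.85
-236.2 x − 120.8 y = 7807.79
Solving the 2×2 system: x ≈ -68.6, y ≈ 69.5 km.

(-68.6, 69.5)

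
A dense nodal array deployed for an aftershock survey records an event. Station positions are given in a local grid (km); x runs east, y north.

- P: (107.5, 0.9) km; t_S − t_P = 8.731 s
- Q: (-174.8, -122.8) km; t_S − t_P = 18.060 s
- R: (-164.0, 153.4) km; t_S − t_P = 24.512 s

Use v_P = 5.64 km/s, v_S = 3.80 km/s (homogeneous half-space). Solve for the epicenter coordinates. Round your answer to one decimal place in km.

25.9 km east, -59.8 km north

Distance from S−P lag: d = Δt · v_P v_S / (v_P − v_S) = Δt · (5.64·3.80)/(5.64−3.80) ≈ 11.6478·Δt.
So d_P = 101.70, d_Q = 210.36, d_R = 285.51 km.
Circle about each station: (x − 107.5)² + (y − 0.9)² = 101.70²; (x + 174.8)² + (y + 122.8)² = 210.36²; (x + 164.0)² + (y − 153.4)² = 285.51².
Subtracting the P equation from the Q and R equations removes the quadratic terms:
-564.6 x − 247.4 y = 169.38
-543.0 x + 305.0 y = -32302.57
Solving the 2×2 system: x ≈ 25.9, y ≈ -59.8 km.
Check against P (with the unrounded x, y): √((x − 107.5)²+(y − 0.9)²) = 101.70 ≈ 101.70 km. ✓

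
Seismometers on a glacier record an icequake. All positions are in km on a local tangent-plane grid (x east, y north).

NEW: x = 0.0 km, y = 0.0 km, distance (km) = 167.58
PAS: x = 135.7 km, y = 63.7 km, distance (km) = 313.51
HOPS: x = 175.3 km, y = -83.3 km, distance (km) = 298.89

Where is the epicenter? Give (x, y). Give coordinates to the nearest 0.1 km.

Circle about each station: x² + y² = 167.58²; (x − 135.7)² + (y − 63.7)² = 313.51²; (x − 175.3)² + (y + 83.3)² = 298.89².
Subtracting the NEW equation from the PAS and HOPS equations removes the quadratic terms:
271.4 x + 127.4 y = -47733.28
350.6 x − 166.6 y = -23583.20
Solving the 2×2 system: x ≈ -121.9, y ≈ -115.0 km.

x ≈ -121.9 km, y ≈ -115.0 km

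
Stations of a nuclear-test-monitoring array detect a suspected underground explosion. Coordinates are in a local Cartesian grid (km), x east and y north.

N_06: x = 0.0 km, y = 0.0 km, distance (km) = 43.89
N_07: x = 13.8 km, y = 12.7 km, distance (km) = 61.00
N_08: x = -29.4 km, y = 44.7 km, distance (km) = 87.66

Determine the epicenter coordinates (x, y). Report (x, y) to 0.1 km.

x ≈ -14.0 km, y ≈ -41.6 km

Circle about each station: x² + y² = 43.89²; (x − 13.8)² + (y − 12.7)² = 61.00²; (x + 29.4)² + (y − 44.7)² = 87.66².
Subtracting the N_06 equation from the N_07 and N_08 equations removes the quadratic terms:
27.6 x + 25.4 y = -1442.94
-58.8 x + 89.4 y = -2895.49
Solving the 2×2 system: x ≈ -14.0, y ≈ -41.6 km.
Check against N_06 (with the unrounded x, y): √(x²+y²) = 43.89 ≈ 43.89 km. ✓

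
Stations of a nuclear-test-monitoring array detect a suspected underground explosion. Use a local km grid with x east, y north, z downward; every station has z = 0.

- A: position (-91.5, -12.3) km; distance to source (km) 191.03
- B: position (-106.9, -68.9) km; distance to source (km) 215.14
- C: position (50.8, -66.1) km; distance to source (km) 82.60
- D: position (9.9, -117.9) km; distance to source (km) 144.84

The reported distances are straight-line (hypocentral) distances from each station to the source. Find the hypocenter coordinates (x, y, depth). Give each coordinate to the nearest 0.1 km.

(96.0, -7.2, 36.2)

Each station gives a sphere (x−x_i)² + (y−y_i)² + z² = d_i² (stations at z=0).
Subtracting the A sphere from B and C: z² cancels, leaving linear equations in x and y:
-30.8 x − 113.2 y = -2141.48
284.6 x − 107.6 y = 28096.01
Solving: x ≈ 95.998, y ≈ -7.202 km (keep extra digits for the depth step; rounded: 96.0, -7.2).
Then from the A sphere: z² = 191.03² − (x + 91.5)² − (y + 12.3)² with x = 95.998, y = -7.202, so z ≈ 36.207 ≈ 36.2 km.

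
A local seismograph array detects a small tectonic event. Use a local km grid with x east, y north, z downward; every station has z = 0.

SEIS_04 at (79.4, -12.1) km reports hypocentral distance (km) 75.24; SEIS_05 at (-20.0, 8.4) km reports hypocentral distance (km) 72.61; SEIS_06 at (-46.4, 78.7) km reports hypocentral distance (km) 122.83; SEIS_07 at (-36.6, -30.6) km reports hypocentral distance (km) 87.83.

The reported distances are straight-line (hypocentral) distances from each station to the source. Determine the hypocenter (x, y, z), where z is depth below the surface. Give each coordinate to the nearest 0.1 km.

(27.4, -3.5, 53.7)

Each station gives a sphere (x−x_i)² + (y−y_i)² + z² = d_i² (stations at z=0).
Subtracting the SEIS_04 sphere from SEIS_05 and SEIS_06: z² cancels, leaving linear equations in x and y:
-198.8 x + 41.0 y = -5591.36
-251.6 x + 181.6 y = -7530.27
Solving: x ≈ 27.404, y ≈ -3.499 km (keep extra digits for the depth step; rounded: 27.4, -3.5).
Then from the SEIS_04 sphere: z² = 75.24² − (x − 79.4)² − (y + 12.1)² with x = 27.404, y = -3.499, so z ≈ 53.698 ≈ 53.7 km.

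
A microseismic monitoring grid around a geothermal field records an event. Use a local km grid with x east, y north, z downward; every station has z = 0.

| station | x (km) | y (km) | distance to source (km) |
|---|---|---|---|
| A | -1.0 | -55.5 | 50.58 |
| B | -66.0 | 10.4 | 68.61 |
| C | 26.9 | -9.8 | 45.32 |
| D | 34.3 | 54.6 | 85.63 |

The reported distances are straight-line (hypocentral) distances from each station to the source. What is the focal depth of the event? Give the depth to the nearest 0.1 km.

Each station gives a sphere (x−x_i)² + (y−y_i)² + z² = d_i² (stations at z=0).
Subtracting the A sphere from B and C: z² cancels, leaving linear equations in x and y:
-130.0 x + 131.8 y = -766.09
55.8 x + 91.4 y = -1757.17
Solving: x ≈ -8.399, y ≈ -14.097 km (keep extra digits for the depth step; rounded: -8.4, -14.1).
Then from the A sphere: z² = 50.58² − (x + 1.0)² − (y + 55.5)² with x = -8.399, y = -14.097, so z ≈ 28.096 ≈ 28.1 km.

28.1 km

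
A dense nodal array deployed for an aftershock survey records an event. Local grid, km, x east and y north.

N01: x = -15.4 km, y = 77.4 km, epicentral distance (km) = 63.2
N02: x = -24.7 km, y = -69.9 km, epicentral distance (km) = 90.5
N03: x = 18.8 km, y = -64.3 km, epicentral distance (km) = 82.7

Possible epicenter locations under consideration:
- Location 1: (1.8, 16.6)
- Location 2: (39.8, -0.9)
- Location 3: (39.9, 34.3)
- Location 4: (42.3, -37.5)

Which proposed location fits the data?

Location 1

For each candidate, compare |candidate − station| to the reported distance:
Location 1: residuals N01 0.0, N02 0.0, N03 0.0 → max 0.0 km
Location 2: residuals N01 32.6, N02 4.0, N03 15.9 → max 32.6 km
Location 3: residuals N01 6.9, N02 32.1, N03 18.1 → max 32.1 km
Location 4: residuals N01 65.4, N02 16.1, N03 47.1 → max 65.4 km
Only Location 1 has all residuals ≈ 0.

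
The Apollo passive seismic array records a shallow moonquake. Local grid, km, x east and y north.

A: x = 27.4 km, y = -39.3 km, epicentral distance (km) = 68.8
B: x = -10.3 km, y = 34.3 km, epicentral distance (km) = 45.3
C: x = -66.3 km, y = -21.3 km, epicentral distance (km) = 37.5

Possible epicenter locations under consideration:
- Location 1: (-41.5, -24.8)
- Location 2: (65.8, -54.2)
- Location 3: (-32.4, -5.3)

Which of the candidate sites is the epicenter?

Location 3

For each candidate, compare |candidate − station| to the reported distance:
Location 1: residuals A 1.6, B 21.5, C 12.5 → max 21.5 km
Location 2: residuals A 27.6, B 71.4, C 98.6 → max 98.6 km
Location 3: residuals A 0.0, B 0.0, C 0.0 → max 0.0 km
Only Location 3 has all residuals ≈ 0.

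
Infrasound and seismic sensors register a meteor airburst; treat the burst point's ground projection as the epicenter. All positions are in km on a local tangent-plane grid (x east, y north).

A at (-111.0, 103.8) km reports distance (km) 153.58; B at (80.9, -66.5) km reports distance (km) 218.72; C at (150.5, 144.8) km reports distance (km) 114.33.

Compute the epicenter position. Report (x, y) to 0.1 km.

36.2 km east, 147.6 km north

Circle about each station: (x + 111.0)² + (y − 103.8)² = 153.58²; (x − 80.9)² + (y + 66.5)² = 218.72²; (x − 150.5)² + (y − 144.8)² = 114.33².
Subtracting pairs of circle equations eliminates x²+y² and gives linear equations (the radical axes):
383.8 x − 340.6 y = -36380.00
523.0 x + 82.0 y = 31037.32
Solving the 2×2 system: x ≈ 36.2, y ≈ 147.6 km.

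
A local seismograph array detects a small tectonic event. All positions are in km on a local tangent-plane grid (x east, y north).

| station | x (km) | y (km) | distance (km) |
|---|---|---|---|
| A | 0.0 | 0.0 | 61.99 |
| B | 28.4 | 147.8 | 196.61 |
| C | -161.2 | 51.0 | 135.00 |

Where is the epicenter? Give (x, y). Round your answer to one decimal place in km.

Circle about each station: x² + y² = 61.99²; (x − 28.4)² + (y − 147.8)² = 196.61²; (x + 161.2)² + (y − 51.0)² = 135.00².
Subtracting pairs of circle equations eliminates x²+y² and gives linear equations (the radical axes):
56.8 x + 295.6 y = -12161.33
-322.4 x + 102.0 y = 14204.20
Solving the 2×2 system: x ≈ -53.8, y ≈ -30.8 km.

(-53.8, -30.8)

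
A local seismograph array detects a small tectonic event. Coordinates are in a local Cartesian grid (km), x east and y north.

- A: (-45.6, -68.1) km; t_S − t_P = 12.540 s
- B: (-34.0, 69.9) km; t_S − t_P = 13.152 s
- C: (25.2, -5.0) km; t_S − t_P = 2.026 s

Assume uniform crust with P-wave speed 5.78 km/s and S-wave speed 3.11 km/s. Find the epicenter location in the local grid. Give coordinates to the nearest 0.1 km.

(11.6, -6.0)

Distance from S−P lag: d = Δt · v_P v_S / (v_P − v_S) = Δt · (5.78·3.11)/(5.78−3.11) ≈ 6.7325·Δt.
So d_A = 84.43, d_B = 88.55, d_C = 13.64 km.
Circle about each station: (x + 45.6)² + (y + 68.1)² = 84.43²; (x + 34.0)² + (y − 69.9)² = 88.55²; (x − 25.2)² + (y + 5.0)² = 13.64².
Subtracting pairs of circle equations eliminates x²+y² and gives linear equations (the radical axes):
23.2 x + 276.0 y = -1387.64
141.6 x + 126.2 y = 885.45
Solving the 2×2 system: x ≈ 11.6, y ≈ -6.0 km.
Check against A (with the unrounded x, y): √((x + 45.6)²+(y + 68.1)²) = 84.43 ≈ 84.43 km. ✓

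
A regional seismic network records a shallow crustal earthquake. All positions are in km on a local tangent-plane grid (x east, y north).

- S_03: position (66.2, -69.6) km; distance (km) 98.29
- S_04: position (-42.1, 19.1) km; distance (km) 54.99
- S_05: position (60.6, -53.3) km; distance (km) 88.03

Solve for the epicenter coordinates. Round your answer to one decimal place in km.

Circle about each station: (x − 66.2)² + (y + 69.6)² = 98.29²; (x + 42.1)² + (y − 19.1)² = 54.99²; (x − 60.6)² + (y + 53.3)² = 88.03².
Subtracting the S_03 equation from the S_04 and S_05 equations removes the quadratic terms:
-216.6 x + 177.4 y = -452.36
-11.2 x + 32.6 y = -801.71
Solving the 2×2 system: x ≈ -25.1, y ≈ -33.2 km.

(-25.1, -33.2)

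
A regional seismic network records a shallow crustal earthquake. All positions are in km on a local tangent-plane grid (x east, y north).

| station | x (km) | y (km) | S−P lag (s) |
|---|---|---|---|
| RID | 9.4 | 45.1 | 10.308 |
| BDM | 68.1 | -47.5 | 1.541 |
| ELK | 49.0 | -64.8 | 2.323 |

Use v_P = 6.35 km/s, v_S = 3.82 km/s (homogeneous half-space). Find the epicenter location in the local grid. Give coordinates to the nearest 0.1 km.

x ≈ 54.0 km, y ≈ -43.1 km

Distance from S−P lag: d = Δt · v_P v_S / (v_P − v_S) = Δt · (6.35·3.82)/(6.35−3.82) ≈ 9.5877·Δt.
So d_RID = 98.83, d_BDM = 14.77, d_ELK = 22.27 km.
Circle about each station: (x − 9.4)² + (y − 45.1)² = 98.83²; (x − 68.1)² + (y + 47.5)² = 14.77²; (x − 49.0)² + (y + 64.8)² = 22.27².
Subtracting the RID equation from the BDM and ELK equations removes the quadratic terms:
117.4 x − 185.2 y = 14320.71
79.2 x − 219.8 y = 13749.09
Solving the 2×2 system: x ≈ 54.0, y ≈ -43.1 km.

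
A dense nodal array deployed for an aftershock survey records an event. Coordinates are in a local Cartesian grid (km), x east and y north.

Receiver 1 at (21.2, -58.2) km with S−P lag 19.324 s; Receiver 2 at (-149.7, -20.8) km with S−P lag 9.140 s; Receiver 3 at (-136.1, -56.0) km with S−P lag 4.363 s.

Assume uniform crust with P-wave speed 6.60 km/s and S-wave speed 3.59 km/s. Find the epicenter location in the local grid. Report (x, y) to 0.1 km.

Distance from S−P lag: d = Δt · v_P v_S / (v_P − v_S) = Δt · (6.60·3.59)/(6.60−3.59) ≈ 7.8718·Δt.
So d_Receiver 1 = 152.11, d_Receiver 2 = 71.95, d_Receiver 3 = 34.34 km.
Circle about each station: (x − 21.2)² + (y + 58.2)² = 152.11²; (x + 149.7)² + (y + 20.8)² = 71.95²; (x + 136.1)² + (y + 56.0)² = 34.34².
Subtracting pairs of circle equations eliminates x²+y² and gives linear equations (the radical axes):
-341.8 x + 74.8 y = 36966.70
-314.6 x + 4.4 y = 39780.75
Solving the 2×2 system: x ≈ -127.7, y ≈ -89.3 km.

(-127.7, -89.3)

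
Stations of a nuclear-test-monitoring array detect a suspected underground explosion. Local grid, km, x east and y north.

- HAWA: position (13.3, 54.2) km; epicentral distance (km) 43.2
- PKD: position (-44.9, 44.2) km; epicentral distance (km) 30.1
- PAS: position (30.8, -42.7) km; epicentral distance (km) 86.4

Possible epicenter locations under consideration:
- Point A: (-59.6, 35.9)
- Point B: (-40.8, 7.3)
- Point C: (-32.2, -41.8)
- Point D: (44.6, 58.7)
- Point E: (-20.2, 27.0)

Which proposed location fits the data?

For each candidate, compare |candidate − station| to the reported distance:
Point A: residuals HAWA 32.0, PKD 13.2, PAS 33.4 → max 33.4 km
Point B: residuals HAWA 28.4, PKD 7.0, PAS 0.9 → max 28.4 km
Point C: residuals HAWA 63.0, PKD 56.8, PAS 23.4 → max 63.0 km
Point D: residuals HAWA 11.6, PKD 60.6, PAS 15.9 → max 60.6 km
Point E: residuals HAWA 0.0, PKD 0.0, PAS 0.0 → max 0.0 km
Only Point E has all residuals ≈ 0.

Point E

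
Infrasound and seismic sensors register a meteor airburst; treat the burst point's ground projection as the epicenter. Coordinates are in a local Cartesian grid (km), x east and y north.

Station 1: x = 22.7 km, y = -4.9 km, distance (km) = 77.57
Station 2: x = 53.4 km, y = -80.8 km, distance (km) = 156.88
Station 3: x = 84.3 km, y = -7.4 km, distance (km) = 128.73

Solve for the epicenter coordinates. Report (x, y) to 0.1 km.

-29.8 km east, 52.2 km north

Circle about each station: (x − 22.7)² + (y + 4.9)² = 77.57²; (x − 53.4)² + (y + 80.8)² = 156.88²; (x − 84.3)² + (y + 7.4)² = 128.73².
Subtracting pairs of circle equations eliminates x²+y² and gives linear equations (the radical axes):
61.4 x − 151.8 y = -9753.33
123.2 x − 5.0 y = -3932.36
Solving the 2×2 system: x ≈ -29.8, y ≈ 52.2 km.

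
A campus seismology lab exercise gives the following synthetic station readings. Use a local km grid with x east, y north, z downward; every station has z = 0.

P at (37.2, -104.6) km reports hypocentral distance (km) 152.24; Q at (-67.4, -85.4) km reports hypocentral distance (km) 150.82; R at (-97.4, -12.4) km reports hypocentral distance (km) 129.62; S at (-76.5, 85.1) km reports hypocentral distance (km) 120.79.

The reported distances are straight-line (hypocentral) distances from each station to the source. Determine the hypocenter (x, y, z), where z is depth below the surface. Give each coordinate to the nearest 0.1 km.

Each station gives a sphere (x−x_i)² + (y−y_i)² + z² = d_i² (stations at z=0).
Subtracting the P sphere from Q and R: z² cancels, leaving linear equations in x and y:
-209.2 x + 38.4 y = -58.73
-269.2 x + 184.4 y = 3691.19
Solving: x ≈ 5.403, y ≈ 27.905 km (keep extra digits for the depth step; rounded: 5.4, 27.9).
Then from the P sphere: z² = 152.24² − (x − 37.2)² − (y + 104.6)² with x = 5.403, y = 27.905, so z ≈ 67.885 ≈ 67.9 km.

(5.4, 27.9, 67.9)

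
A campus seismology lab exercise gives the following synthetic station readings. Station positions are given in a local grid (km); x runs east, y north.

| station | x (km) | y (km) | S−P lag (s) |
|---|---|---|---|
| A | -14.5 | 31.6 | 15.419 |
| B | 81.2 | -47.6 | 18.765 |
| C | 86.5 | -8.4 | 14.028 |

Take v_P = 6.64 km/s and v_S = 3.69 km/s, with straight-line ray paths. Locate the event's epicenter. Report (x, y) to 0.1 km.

(88.2, 108.1)

Distance from S−P lag: d = Δt · v_P v_S / (v_P − v_S) = Δt · (6.64·3.69)/(6.64−3.69) ≈ 8.3056·Δt.
So d_A = 128.06, d_B = 155.86, d_C = 116.51 km.
Circle about each station: (x + 14.5)² + (y − 31.6)² = 128.06²; (x − 81.2)² + (y + 47.6)² = 155.86²; (x − 86.5)² + (y + 8.4)² = 116.51².
Subtracting pairs of circle equations eliminates x²+y² and gives linear equations (the radical axes):
191.4 x − 158.4 y = -242.59
202.0 x − 80.0 y = 9168.78
Solving the 2×2 system: x ≈ 88.2, y ≈ 108.1 km.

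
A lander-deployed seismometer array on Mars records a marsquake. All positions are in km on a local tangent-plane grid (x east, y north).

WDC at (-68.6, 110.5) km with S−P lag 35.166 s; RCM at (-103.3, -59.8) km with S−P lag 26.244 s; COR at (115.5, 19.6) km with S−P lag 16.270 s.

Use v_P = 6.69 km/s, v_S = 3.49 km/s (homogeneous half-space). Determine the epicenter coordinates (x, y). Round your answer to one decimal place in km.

Distance from S−P lag: d = Δt · v_P v_S / (v_P − v_S) = Δt · (6.69·3.49)/(6.69−3.49) ≈ 7.2963·Δt.
So d_WDC = 256.58, d_RCM = 191.48, d_COR = 118.71 km.
Circle about each station: (x + 68.6)² + (y − 110.5)² = 256.58²; (x + 103.3)² + (y + 59.8)² = 191.48²; (x − 115.5)² + (y − 19.6)² = 118.71².
Subtracting the WDC equation from the RCM and COR equations removes the quadratic terms:
-69.4 x − 340.6 y = 26499.43
368.2 x − 181.8 y = 48549.43
Solving the 2×2 system: x ≈ 84.9, y ≈ -95.1 km.

(84.9, -95.1)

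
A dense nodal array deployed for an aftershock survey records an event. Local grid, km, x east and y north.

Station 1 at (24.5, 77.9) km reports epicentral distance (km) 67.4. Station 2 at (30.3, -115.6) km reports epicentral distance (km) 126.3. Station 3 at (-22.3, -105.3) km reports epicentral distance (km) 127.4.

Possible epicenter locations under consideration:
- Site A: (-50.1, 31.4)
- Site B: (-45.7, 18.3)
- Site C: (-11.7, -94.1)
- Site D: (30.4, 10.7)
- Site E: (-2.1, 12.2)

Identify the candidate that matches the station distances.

For each candidate, compare |candidate − station| to the reported distance:
Site A: residuals Station 1 20.5, Station 2 41.3, Station 3 12.1 → max 41.3 km
Site B: residuals Station 1 24.7, Station 2 27.7, Station 3 1.6 → max 27.7 km
Site C: residuals Station 1 108.4, Station 2 79.1, Station 3 112.0 → max 112.0 km
Site D: residuals Station 1 0.1, Station 2 0.0, Station 3 0.0 → max 0.1 km
Site E: residuals Station 1 3.5, Station 2 5.5, Station 3 8.2 → max 8.2 km
Only Site D has all residuals ≈ 0.

Site D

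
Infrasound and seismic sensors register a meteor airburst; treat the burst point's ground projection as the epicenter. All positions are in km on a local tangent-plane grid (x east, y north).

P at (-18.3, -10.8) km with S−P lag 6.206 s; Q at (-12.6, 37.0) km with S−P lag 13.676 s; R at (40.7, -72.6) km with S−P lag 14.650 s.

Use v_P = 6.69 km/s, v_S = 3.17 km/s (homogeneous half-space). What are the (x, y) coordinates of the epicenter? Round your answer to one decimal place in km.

Distance from S−P lag: d = Δt · v_P v_S / (v_P − v_S) = Δt · (6.69·3.17)/(6.69−3.17) ≈ 6.0248·Δt.
So d_P = 37.39, d_Q = 82.40, d_R = 88.26 km.
Circle about each station: (x + 18.3)² + (y + 10.8)² = 37.39²; (x + 12.6)² + (y − 37.0)² = 82.40²; (x − 40.7)² + (y + 72.6)² = 88.26².
Subtracting the P equation from the Q and R equations removes the quadratic terms:
11.4 x + 95.6 y = -4315.52
118.0 x − 123.6 y = 83.90
Solving the 2×2 system: x ≈ -41.4, y ≈ -40.2 km.

x ≈ -41.4 km, y ≈ -40.2 km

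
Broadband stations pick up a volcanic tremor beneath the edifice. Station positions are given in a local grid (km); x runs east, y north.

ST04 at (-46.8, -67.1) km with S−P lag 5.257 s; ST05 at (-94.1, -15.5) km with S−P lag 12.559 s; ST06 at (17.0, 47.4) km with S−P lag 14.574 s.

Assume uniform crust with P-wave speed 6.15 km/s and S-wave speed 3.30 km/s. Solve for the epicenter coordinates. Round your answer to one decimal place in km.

(-12.5, -52.1)

Distance from S−P lag: d = Δt · v_P v_S / (v_P − v_S) = Δt · (6.15·3.30)/(6.15−3.30) ≈ 7.1211·Δt.
So d_ST04 = 37.44, d_ST05 = 89.43, d_ST06 = 103.78 km.
Circle about each station: (x + 46.8)² + (y + 67.1)² = 37.44²; (x + 94.1)² + (y + 15.5)² = 89.43²; (x − 17.0)² + (y − 47.4)² = 103.78².
Subtracting pairs of circle equations eliminates x²+y² and gives linear equations (the radical axes):
-94.6 x + 103.2 y = -4193.56
127.6 x + 229.0 y = -13525.42
Solving the 2×2 system: x ≈ -12.5, y ≈ -52.1 km.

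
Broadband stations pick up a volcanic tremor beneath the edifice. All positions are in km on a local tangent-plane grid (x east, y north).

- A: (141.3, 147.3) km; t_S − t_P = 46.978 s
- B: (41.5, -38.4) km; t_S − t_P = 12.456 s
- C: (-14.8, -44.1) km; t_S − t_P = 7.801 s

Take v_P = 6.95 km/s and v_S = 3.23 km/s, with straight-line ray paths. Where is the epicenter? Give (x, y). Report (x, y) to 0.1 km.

Distance from S−P lag: d = Δt · v_P v_S / (v_P − v_S) = Δt · (6.95·3.23)/(6.95−3.23) ≈ 6.0345·Δt.
So d_A = 283.49, d_B = 75.17, d_C = 47.08 km.
Circle about each station: (x − 141.3)² + (y − 147.3)² = 283.49²; (x − 41.5)² + (y + 38.4)² = 75.17²; (x + 14.8)² + (y + 44.1)² = 47.08².
Subtracting the A equation from the B and C equations removes the quadratic terms:
-199.6 x − 371.4 y = 36249.88
-312.2 x − 382.8 y = 38650.92
Solving the 2×2 system: x ≈ -12.1, y ≈ -91.1 km.
Check against A (with the unrounded x, y): √((x − 141.3)²+(y − 147.3)²) = 283.49 ≈ 283.49 km. ✓

(-12.1, -91.1)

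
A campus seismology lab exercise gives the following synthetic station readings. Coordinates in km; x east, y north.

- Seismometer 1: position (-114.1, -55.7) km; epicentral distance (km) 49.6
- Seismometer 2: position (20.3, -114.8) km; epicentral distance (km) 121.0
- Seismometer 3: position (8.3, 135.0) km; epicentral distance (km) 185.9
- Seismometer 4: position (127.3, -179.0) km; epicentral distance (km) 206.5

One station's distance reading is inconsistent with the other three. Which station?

Seismometer 4

Solve using three stations at a time. Using Seismometer 1, Seismometer 2, Seismometer 3 (subtract circle equations pairwise → linear system) gives (x, y) ≈ (-69.6, -33.8).
Distances from that point to each station vs reported:
  Seismometer 1: calculated 49.6 vs reported 49.6 → residual 0.0 km
  Seismometer 2: calculated 121.0 vs reported 121.0 → residual 0.0 km
  Seismometer 3: calculated 185.9 vs reported 185.9 → residual 0.0 km
  Seismometer 4: calculated 244.6 vs reported 206.5 → residual 38.1 km
Seismometer 1, Seismometer 2, Seismometer 3 are mutually consistent (residuals ≈ 0); Seismometer 4 is off by 38.1 km.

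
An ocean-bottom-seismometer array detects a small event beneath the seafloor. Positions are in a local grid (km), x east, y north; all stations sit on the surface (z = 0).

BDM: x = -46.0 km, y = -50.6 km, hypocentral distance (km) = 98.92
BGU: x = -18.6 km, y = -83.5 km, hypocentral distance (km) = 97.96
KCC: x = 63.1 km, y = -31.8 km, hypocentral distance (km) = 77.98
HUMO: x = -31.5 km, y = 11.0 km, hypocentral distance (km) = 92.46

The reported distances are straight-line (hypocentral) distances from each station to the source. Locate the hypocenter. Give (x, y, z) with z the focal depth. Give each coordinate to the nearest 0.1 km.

Each station gives a sphere (x−x_i)² + (y−y_i)² + z² = d_i² (stations at z=0).
Subtracting the BDM sphere from BGU and KCC: z² cancels, leaving linear equations in x and y:
54.8 x − 65.8 y = 2830.85
218.2 x + 37.6 y = 4020.78
Solving: x ≈ 22.598, y ≈ -24.202 km (keep extra digits for the depth step; rounded: 22.6, -24.2).
Then from the BDM sphere: z² = 98.92² − (x + 46.0)² − (y + 50.6)² with x = 22.598, y = -24.202, so z ≈ 66.201 ≈ 66.2 km.

(22.6, -24.2, 66.2)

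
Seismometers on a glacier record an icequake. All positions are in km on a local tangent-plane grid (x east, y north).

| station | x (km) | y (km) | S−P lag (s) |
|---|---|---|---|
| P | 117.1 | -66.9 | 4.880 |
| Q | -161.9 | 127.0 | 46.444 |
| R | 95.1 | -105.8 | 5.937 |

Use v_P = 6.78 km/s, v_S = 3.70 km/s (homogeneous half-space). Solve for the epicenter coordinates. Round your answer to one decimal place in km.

x ≈ 142.7 km, y ≈ -97.3 km

Distance from S−P lag: d = Δt · v_P v_S / (v_P − v_S) = Δt · (6.78·3.70)/(6.78−3.70) ≈ 8.1448·Δt.
So d_P = 39.75, d_Q = 378.28, d_R = 48.36 km.
Circle about each station: (x − 117.1)² + (y + 66.9)² = 39.75²; (x + 161.9)² + (y − 127.0)² = 378.28²; (x − 95.1)² + (y + 105.8)² = 48.36².
Subtracting the P equation from the Q and R equations removes the quadratic terms:
-558.0 x + 387.8 y = -117363.11
-44.0 x − 77.8 y = 1291.00
Solving the 2×2 system: x ≈ 142.7, y ≈ -97.3 km.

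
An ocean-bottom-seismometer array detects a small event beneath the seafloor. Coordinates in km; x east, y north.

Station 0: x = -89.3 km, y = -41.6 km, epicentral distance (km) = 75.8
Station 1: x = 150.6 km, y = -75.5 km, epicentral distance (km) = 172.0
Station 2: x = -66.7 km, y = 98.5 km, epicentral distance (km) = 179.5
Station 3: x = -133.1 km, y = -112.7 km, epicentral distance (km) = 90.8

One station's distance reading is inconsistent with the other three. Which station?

Station 3

Solve using three stations at a time. Using Station 0, Station 1, Station 2 (subtract circle equations pairwise → linear system) gives (x, y) ≈ (-21.4, -75.2).
Distances from that point to each station vs reported:
  Station 0: calculated 75.8 vs reported 75.8 → residual 0.0 km
  Station 1: calculated 172.0 vs reported 172.0 → residual 0.0 km
  Station 2: calculated 179.5 vs reported 179.5 → residual 0.0 km
  Station 3: calculated 117.9 vs reported 90.8 → residual 27.1 km
Station 0, Station 1, Station 2 are mutually consistent (residuals ≈ 0); Station 3 is off by 27.1 km.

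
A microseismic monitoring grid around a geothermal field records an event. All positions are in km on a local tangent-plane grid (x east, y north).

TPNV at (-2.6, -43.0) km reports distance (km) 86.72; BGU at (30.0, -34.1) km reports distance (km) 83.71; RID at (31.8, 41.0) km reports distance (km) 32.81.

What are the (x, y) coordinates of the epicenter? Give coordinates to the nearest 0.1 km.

(-0.9, 43.7)

Circle about each station: (x + 2.6)² + (y + 43.0)² = 86.72²; (x − 30.0)² + (y + 34.1)² = 83.71²; (x − 31.8)² + (y − 41.0)² = 32.81².
Subtracting pairs of circle equations eliminates x²+y² and gives linear equations (the radical axes):
65.2 x + 17.8 y = 720.04
68.8 x + 168.0 y = 7280.34
Solving the 2×2 system: x ≈ -0.9, y ≈ 43.7 km.
Check against TPNV (with the unrounded x, y): √((x + 2.6)²+(y + 43.0)²) = 86.72 ≈ 86.72 km. ✓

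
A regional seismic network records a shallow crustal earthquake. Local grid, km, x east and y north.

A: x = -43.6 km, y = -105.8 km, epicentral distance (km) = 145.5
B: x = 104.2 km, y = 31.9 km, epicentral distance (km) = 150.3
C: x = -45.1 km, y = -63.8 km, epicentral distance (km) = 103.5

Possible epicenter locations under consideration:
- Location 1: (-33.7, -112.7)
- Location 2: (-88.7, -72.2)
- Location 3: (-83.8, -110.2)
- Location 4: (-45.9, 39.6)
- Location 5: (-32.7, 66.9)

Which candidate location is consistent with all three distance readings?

For each candidate, compare |candidate − station| to the reported distance:
Location 1: residuals A 133.4, B 49.5, C 53.3 → max 133.4 km
Location 2: residuals A 89.3, B 68.9, C 59.1 → max 89.3 km
Location 3: residuals A 105.1, B 85.4, C 43.1 → max 105.1 km
Location 4: residuals A 0.1, B 0.0, C 0.1 → max 0.1 km
Location 5: residuals A 27.5, B 9.0, C 27.8 → max 27.8 km
Only Location 4 has all residuals ≈ 0.

Location 4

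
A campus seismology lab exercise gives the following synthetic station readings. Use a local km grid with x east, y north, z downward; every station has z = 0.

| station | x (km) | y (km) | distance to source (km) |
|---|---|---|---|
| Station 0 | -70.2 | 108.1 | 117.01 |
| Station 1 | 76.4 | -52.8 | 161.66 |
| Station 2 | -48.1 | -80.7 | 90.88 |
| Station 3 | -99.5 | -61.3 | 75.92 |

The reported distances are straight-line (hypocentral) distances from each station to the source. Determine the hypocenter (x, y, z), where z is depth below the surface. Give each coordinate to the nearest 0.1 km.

Each station gives a sphere (x−x_i)² + (y−y_i)² + z² = d_i² (stations at z=0).
Subtracting the Station 0 sphere from Station 1 and Station 2: z² cancels, leaving linear equations in x and y:
293.2 x − 321.8 y = -20431.47
44.2 x − 377.6 y = -2355.38
Solving: x ≈ -72.101, y ≈ -2.202 km (keep extra digits for the depth step; rounded: -72.1, -2.2).
Then from the Station 0 sphere: z² = 117.01² − (x + 70.2)² − (y − 108.1)² with x = -72.101, y = -2.202, so z ≈ 39.003 ≈ 39.0 km.
Check against Station 3 (with the unrounded solution): distance 75.92 ≈ 75.92 km. ✓

x ≈ -72.1 km, y ≈ -2.2 km, depth ≈ 39.0 km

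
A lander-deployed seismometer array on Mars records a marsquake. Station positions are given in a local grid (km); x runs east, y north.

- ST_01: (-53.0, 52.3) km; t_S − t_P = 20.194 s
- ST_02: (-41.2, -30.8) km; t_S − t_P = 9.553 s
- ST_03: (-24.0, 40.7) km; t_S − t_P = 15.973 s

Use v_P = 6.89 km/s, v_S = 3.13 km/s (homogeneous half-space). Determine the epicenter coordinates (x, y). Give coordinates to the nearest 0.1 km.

12.1 km east, -43.5 km north

Distance from S−P lag: d = Δt · v_P v_S / (v_P − v_S) = Δt · (6.89·3.13)/(6.89−3.13) ≈ 5.7356·Δt.
So d_ST_01 = 115.82, d_ST_02 = 54.79, d_ST_03 = 91.61 km.
Circle about each station: (x + 53.0)² + (y − 52.3)² = 115.82²; (x + 41.2)² + (y + 30.8)² = 54.79²; (x + 24.0)² + (y − 40.7)² = 91.61².
Subtracting pairs of circle equations eliminates x²+y² and gives linear equations (the radical axes):
23.6 x − 166.2 y = 7514.12
58.0 x − 23.2 y = 1710.08
Solving the 2×2 system: x ≈ 12.1, y ≈ -43.5 km.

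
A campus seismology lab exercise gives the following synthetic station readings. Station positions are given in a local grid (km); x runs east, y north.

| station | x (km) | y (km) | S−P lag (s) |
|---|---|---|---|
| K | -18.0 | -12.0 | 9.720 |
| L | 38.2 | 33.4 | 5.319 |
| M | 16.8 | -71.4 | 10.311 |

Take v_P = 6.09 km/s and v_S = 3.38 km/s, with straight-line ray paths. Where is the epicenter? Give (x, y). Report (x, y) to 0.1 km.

x ≈ 55.3 km, y ≈ -3.2 km

Distance from S−P lag: d = Δt · v_P v_S / (v_P − v_S) = Δt · (6.09·3.38)/(6.09−3.38) ≈ 7.5956·Δt.
So d_K = 73.83, d_L = 40.40, d_M = 78.32 km.
Circle about each station: (x + 18.0)² + (y + 12.0)² = 73.83²; (x − 38.2)² + (y − 33.4)² = 40.40²; (x − 16.8)² + (y + 71.4)² = 78.32².
Subtracting pairs of circle equations eliminates x²+y² and gives linear equations (the radical axes):
112.4 x + 90.8 y = 5925.51
69.6 x − 118.8 y = 4229.05
Solving the 2×2 system: x ≈ 55.3, y ≈ -3.2 km.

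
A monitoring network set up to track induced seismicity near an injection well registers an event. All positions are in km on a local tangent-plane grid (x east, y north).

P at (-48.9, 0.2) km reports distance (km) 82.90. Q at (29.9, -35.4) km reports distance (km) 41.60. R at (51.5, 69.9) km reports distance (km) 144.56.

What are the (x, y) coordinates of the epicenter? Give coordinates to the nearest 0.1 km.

x ≈ 1.4 km, y ≈ -65.7 km

Circle about each station: (x + 48.9)² + (y − 0.2)² = 82.90²; (x − 29.9)² + (y + 35.4)² = 41.60²; (x − 51.5)² + (y − 69.9)² = 144.56².
Subtracting pairs of circle equations eliminates x²+y² and gives linear equations (the radical axes):
157.6 x − 71.2 y = 4897.77
200.8 x + 139.4 y = -8878.17
Solving the 2×2 system: x ≈ 1.4, y ≈ -65.7 km.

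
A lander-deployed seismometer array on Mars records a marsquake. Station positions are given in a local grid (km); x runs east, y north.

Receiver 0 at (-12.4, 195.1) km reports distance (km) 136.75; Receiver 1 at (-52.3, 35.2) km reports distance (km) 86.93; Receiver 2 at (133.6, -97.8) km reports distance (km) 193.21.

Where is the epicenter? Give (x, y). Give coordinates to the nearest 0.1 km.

Circle about each station: (x + 12.4)² + (y − 195.1)² = 136.75²; (x + 52.3)² + (y − 35.2)² = 86.93²; (x − 133.6)² + (y + 97.8)² = 193.21².
Subtracting the Receiver 0 equation from the Receiver 1 and Receiver 2 equations removes the quadratic terms:
-79.8 x − 319.8 y = -23099.70
292.0 x − 585.8 y = -29433.51
Solving the 2×2 system: x ≈ 29.4, y ≈ 64.9 km.

29.4 km east, 64.9 km north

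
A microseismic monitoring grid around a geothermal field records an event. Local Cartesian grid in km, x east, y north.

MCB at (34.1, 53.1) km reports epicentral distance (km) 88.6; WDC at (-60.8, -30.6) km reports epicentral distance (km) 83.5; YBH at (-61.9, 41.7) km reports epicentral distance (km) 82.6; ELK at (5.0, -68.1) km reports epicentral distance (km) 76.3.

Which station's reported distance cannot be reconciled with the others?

MCB

Solve using three stations at a time. Using WDC, YBH, ELK (subtract circle equations pairwise → linear system) gives (x, y) ≈ (13.4, 7.7).
Distances from that point to each station vs reported:
  MCB: calculated 49.9 vs reported 88.6 → residual 38.7 km
  WDC: calculated 83.5 vs reported 83.5 → residual 0.0 km
  YBH: calculated 82.6 vs reported 82.6 → residual 0.0 km
  ELK: calculated 76.3 vs reported 76.3 → residual 0.0 km
WDC, YBH, ELK are mutually consistent (residuals ≈ 0); MCB is off by 38.7 km.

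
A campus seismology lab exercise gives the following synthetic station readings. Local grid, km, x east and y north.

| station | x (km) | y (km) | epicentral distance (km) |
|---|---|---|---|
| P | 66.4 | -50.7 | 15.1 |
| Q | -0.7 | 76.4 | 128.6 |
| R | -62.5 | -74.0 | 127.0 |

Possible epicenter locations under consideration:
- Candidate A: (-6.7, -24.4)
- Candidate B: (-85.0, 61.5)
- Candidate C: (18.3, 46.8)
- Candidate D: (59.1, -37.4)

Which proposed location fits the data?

Candidate D

For each candidate, compare |candidate − station| to the reported distance:
Candidate A: residuals P 62.6, Q 27.6, R 52.3 → max 62.6 km
Candidate B: residuals P 173.3, Q 43.0, R 10.4 → max 173.3 km
Candidate C: residuals P 93.6, Q 93.4, R 18.3 → max 93.6 km
Candidate D: residuals P 0.1, Q 0.0, R 0.0 → max 0.1 km
Only Candidate D has all residuals ≈ 0.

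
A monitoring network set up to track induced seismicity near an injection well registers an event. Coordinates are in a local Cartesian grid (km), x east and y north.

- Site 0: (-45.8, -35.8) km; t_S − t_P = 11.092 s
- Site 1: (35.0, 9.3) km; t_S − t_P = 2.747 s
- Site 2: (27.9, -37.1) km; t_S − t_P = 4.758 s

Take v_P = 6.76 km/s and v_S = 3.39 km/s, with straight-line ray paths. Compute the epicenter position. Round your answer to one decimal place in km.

Distance from S−P lag: d = Δt · v_P v_S / (v_P − v_S) = Δt · (6.76·3.39)/(6.76−3.39) ≈ 6.8001·Δt.
So d_Site 0 = 75.43, d_Site 1 = 18.68, d_Site 2 = 32.35 km.
Circle about each station: (x + 45.8)² + (y + 35.8)² = 75.43²; (x − 35.0)² + (y − 9.3)² = 18.68²; (x − 27.9)² + (y + 37.1)² = 32.35².
Subtracting pairs of circle equations eliminates x²+y² and gives linear equations (the radical axes):
161.6 x + 90.2 y = 3272.95
147.4 x − 2.6 y = 3418.70
Solving the 2×2 system: x ≈ 23.1, y ≈ -5.1 km.
Check against Site 0 (with the unrounded x, y): √((x + 45.8)²+(y + 35.8)²) = 75.43 ≈ 75.43 km. ✓

(23.1, -5.1)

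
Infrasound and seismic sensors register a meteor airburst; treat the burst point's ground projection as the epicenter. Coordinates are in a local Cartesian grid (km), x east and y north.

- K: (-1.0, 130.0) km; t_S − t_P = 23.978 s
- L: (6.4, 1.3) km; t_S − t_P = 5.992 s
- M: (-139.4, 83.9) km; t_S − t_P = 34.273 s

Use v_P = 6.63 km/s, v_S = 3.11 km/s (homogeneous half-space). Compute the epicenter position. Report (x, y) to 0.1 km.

x ≈ 41.1 km, y ≈ -4.0 km

Distance from S−P lag: d = Δt · v_P v_S / (v_P − v_S) = Δt · (6.63·3.11)/(6.63−3.11) ≈ 5.8578·Δt.
So d_K = 140.46, d_L = 35.10, d_M = 200.76 km.
Circle about each station: (x + 1.0)² + (y − 130.0)² = 140.46²; (x − 6.4)² + (y − 1.3)² = 35.10²; (x + 139.4)² + (y − 83.9)² = 200.76².
Subtracting the K equation from the L and M equations removes the quadratic terms:
14.8 x − 257.4 y = 1638.65
-276.8 x − 92.2 y = -11005.00
Solving the 2×2 system: x ≈ 41.1, y ≈ -4.0 km.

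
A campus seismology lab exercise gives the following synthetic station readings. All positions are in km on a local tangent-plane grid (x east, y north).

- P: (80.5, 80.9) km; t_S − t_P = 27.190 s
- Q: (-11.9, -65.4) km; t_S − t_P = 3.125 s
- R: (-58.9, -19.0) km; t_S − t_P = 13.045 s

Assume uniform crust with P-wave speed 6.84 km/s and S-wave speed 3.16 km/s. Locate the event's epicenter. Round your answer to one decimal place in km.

5.7 km east, -60.2 km north

Distance from S−P lag: d = Δt · v_P v_S / (v_P − v_S) = Δt · (6.84·3.16)/(6.84−3.16) ≈ 5.8735·Δt.
So d_P = 159.70, d_Q = 18.35, d_R = 76.62 km.
Circle about each station: (x − 80.5)² + (y − 80.9)² = 159.70²; (x + 11.9)² + (y + 65.4)² = 18.35²; (x + 58.9)² + (y + 19.0)² = 76.62².
Subtracting the P equation from the Q and R equations removes the quadratic terms:
-184.8 x − 292.6 y = 16561.08
-278.8 x − 199.8 y = 10438.62
Solving the 2×2 system: x ≈ 5.7, y ≈ -60.2 km.
Check against P (with the unrounded x, y): √((x − 80.5)²+(y − 80.9)²) = 159.70 ≈ 159.70 km. ✓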